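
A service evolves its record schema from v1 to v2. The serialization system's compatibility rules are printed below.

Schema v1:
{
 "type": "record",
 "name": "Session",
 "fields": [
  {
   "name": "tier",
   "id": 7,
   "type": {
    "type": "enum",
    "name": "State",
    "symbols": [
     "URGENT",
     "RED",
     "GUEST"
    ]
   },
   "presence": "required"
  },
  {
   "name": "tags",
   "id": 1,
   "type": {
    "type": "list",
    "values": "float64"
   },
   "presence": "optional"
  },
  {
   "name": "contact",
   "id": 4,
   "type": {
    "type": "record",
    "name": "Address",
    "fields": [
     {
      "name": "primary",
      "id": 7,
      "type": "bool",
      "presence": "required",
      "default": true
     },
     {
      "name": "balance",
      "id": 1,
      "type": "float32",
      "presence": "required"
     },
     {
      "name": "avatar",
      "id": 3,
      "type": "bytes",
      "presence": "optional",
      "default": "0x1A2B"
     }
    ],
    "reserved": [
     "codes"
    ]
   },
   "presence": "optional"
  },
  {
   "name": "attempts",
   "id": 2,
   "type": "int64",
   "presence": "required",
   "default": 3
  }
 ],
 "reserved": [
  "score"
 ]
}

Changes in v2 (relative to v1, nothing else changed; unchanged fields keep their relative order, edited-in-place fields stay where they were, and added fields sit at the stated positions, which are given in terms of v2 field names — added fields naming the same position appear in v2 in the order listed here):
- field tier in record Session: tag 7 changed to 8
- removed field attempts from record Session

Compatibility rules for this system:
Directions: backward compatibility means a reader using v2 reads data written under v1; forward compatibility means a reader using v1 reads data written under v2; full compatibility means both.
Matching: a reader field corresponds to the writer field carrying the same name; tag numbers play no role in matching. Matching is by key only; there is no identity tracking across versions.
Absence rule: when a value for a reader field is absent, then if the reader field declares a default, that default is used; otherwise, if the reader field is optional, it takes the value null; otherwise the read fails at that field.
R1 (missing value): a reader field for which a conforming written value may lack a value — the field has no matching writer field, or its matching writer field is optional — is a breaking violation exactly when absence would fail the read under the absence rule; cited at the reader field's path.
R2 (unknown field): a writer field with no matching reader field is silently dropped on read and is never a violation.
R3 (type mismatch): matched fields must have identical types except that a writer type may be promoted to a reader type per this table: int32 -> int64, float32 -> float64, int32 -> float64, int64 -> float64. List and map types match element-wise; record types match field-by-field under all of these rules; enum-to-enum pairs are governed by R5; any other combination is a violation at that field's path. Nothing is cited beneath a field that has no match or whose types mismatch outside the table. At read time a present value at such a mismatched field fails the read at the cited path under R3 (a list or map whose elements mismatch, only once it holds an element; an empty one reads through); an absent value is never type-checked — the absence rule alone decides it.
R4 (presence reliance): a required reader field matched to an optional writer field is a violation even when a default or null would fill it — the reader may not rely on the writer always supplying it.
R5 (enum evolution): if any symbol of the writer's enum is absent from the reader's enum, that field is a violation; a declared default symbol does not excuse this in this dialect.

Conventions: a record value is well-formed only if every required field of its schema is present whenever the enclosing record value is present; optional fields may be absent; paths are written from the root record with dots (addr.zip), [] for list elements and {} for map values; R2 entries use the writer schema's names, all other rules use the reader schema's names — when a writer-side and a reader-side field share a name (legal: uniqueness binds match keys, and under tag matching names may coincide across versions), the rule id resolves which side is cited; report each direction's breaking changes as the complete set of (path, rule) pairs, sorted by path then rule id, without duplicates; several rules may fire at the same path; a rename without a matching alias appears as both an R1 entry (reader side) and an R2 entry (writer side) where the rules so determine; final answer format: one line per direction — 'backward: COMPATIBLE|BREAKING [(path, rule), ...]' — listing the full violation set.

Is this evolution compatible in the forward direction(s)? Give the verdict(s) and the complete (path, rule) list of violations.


in Session below, arrows point writer -> reader
forward for Session (reader v1, writer v2):
  State -> State, writer required: tier aligns to tier
  list<float64> -> list<float64>, writer optional: tags aligns to tags
  Address -> Address, writer optional: contact aligns to contact
  attempts has no writer counterpart
  bool -> bool, writer required: contact.primary aligns to contact.primary
  float32 -> float32, writer required: contact.balance aligns to contact.balance
  bytes -> bytes, writer optional: contact.avatar aligns to contact.avatar
  => forward verdict for Session: COMPATIBLE, no violations
the other Session changes do not affect what is asked:
  field tier in record Session: tag 7 changed to 8 -> fires no rule on Session, leaving the asked answer as it is
  removed field attempts from record Session -> fires no rule on Session, leaving the asked answer as it is

forward: COMPATIBLE []


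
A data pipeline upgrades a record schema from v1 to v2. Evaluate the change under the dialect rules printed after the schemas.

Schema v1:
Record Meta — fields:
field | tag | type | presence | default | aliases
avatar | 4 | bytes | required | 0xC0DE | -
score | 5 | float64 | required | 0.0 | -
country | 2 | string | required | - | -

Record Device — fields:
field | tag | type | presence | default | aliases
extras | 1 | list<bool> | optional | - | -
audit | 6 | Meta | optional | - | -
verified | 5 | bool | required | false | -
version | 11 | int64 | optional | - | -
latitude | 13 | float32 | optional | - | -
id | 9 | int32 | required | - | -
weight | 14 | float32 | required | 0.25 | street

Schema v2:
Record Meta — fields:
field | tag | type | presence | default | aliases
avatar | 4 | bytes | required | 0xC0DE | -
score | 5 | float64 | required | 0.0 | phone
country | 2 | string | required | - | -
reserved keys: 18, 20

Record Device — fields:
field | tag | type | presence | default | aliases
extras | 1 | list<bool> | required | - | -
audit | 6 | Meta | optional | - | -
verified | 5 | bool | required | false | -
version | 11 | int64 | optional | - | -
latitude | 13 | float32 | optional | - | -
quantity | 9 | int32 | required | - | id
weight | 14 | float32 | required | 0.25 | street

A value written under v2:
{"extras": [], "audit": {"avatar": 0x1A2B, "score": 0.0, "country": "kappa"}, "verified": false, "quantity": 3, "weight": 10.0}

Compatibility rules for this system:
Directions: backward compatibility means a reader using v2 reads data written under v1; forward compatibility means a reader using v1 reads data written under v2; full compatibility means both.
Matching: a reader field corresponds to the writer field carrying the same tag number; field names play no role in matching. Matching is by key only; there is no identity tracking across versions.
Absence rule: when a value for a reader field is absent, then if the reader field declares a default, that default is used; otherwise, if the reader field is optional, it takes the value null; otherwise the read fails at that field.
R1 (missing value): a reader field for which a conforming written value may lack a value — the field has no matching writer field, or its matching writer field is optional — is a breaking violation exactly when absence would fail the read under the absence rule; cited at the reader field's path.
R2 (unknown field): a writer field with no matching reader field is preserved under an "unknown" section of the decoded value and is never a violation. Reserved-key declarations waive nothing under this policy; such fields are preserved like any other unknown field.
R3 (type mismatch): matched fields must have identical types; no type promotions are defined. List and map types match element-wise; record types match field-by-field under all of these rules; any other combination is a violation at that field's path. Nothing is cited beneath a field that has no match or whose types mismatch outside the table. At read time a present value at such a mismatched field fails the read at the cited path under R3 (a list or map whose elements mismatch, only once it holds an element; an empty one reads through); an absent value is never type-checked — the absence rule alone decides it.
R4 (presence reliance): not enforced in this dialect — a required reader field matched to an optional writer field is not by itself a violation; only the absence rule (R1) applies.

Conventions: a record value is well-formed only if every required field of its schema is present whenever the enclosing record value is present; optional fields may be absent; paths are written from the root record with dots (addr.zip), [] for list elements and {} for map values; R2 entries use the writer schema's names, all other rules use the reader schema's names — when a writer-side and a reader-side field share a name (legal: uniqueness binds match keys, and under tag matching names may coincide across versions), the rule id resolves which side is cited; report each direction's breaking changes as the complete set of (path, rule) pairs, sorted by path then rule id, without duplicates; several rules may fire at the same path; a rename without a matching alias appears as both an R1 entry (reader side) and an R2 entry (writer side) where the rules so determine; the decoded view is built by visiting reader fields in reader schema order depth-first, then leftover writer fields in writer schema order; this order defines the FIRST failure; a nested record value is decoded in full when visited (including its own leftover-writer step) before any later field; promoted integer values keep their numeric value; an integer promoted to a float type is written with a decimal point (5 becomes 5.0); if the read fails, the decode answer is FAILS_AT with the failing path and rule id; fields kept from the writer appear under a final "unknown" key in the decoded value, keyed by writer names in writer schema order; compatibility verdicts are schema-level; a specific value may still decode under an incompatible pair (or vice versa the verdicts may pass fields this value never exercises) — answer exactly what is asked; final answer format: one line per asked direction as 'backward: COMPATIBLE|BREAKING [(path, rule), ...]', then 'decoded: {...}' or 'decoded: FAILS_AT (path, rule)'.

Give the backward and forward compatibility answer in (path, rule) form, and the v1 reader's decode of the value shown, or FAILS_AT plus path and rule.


backward: BREAKING [(extras, R1)]; forward: COMPATIBLE []; decoded: {"extras": [], "audit": {"avatar": 0x1A2B, "score": 0.0, "country": "kappa"}, "verified": false, "version": null, "latitude": null, "id": 3, "weight": 10.0}

in Device below, arrows point writer -> reader
backward for Device (reader v2, writer v1):
  extras <- extras (list<bool> -> list<bool>, writer optional)
  audit <- audit (Meta -> Meta, writer optional)
  verified <- verified (bool -> bool, writer required)
  version <- version (int64 -> int64, writer optional)
  latitude <- latitude (float32 -> float32, writer optional)
  quantity <- id (int32 -> int32, writer required)
  weight <- weight (float32 -> float32, writer required)
  audit.avatar <- audit.avatar (bytes -> bytes, writer required)
  audit.score <- audit.score (float64 -> float64, writer required)
  audit.country <- audit.country (string -> string, writer required)
  violation R1 at extras
  => backward: BREAKING (1)
forward for Device (reader v1, writer v2):
  extras <- extras (list<bool> -> list<bool>, writer required)
  audit <- audit (Meta -> Meta, writer optional)
  verified <- verified (bool -> bool, writer required)
  version <- version (int64 -> int64, writer optional)
  latitude <- latitude (float32 -> float32, writer optional)
  id <- quantity (int32 -> int32, writer required)
  weight <- weight (float32 -> float32, writer required)
  audit.avatar <- audit.avatar (bytes -> bytes, writer required)
  audit.score <- audit.score (float64 -> float64, writer required)
  audit.country <- audit.country (string -> string, writer required)
  => no violations; forward on Device: COMPATIBLE
decode (reader v1):
  extras := []
  audit.avatar := 0x1A2B
  audit.score := 0.0
  audit.country := "kappa"
  verified := false
  version := null (not supplied -> null)
  latitude := null (not supplied -> null)
  id := 3 (from writer quantity)
  weight := 10.0
  => decoded: {"extras": [], "audit": {"avatar": 0x1A2B, "score": 0.0, "country": "kappa"}, "verified": false, "version": null, "latitude": null, "id": 3, "weight": 10.0}


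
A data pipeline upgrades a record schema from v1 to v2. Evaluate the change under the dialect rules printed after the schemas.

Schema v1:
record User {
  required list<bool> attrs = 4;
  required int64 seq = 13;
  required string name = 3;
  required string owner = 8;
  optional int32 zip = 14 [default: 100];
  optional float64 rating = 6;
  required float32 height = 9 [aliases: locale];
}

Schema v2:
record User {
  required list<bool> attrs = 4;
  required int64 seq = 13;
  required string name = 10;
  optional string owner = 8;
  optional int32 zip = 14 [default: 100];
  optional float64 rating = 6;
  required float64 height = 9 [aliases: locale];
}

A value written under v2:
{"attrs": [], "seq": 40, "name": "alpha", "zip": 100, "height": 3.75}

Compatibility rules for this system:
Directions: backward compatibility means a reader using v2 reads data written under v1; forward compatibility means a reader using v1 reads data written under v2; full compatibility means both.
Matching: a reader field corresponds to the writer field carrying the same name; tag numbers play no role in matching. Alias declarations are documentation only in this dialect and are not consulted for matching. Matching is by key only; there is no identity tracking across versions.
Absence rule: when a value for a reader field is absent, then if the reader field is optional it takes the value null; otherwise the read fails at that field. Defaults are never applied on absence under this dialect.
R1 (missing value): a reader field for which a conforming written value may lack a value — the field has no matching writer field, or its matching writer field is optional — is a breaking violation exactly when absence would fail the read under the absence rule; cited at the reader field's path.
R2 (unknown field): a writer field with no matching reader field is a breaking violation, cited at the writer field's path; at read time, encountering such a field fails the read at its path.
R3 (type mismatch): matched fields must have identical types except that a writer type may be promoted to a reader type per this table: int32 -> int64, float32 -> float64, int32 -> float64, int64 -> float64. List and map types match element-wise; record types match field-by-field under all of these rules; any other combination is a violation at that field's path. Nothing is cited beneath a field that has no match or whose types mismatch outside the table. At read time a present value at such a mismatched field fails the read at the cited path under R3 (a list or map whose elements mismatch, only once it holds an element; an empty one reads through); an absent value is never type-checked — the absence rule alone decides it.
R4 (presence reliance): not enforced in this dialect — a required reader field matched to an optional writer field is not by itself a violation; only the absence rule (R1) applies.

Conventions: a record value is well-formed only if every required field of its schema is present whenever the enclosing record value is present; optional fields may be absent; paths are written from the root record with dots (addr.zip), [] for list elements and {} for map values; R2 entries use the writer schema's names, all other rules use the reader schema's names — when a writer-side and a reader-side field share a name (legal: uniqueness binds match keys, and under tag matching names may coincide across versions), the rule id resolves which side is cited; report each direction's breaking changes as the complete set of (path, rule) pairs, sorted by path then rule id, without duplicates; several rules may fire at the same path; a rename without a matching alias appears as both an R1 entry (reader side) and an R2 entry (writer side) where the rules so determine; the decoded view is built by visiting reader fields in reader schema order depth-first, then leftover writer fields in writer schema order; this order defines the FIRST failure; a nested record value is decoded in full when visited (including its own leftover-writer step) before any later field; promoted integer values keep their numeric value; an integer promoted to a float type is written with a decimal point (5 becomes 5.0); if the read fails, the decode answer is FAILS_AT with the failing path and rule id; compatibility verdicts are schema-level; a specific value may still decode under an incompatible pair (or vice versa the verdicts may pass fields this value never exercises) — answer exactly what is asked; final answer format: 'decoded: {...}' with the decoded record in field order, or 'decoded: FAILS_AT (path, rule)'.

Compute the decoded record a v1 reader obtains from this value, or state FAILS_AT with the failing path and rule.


decoded: FAILS_AT (owner, R1)

the writer's type comes first in each User pair
decode (reader v1):
  attrs := []
  seq := 40
  name := "alpha"
  read fails at owner under R1 (no fill)
  => FAILS_AT (owner, R1)
the rest of the User diff is inert for this question:
  field height in record User: type float32 changed to float64 -> affects the rule determinations only; this particular User value decodes identically
  field name in record User: tag 3 changed to 10 -> fires no rule on User under this dialect and leaves the result unchanged


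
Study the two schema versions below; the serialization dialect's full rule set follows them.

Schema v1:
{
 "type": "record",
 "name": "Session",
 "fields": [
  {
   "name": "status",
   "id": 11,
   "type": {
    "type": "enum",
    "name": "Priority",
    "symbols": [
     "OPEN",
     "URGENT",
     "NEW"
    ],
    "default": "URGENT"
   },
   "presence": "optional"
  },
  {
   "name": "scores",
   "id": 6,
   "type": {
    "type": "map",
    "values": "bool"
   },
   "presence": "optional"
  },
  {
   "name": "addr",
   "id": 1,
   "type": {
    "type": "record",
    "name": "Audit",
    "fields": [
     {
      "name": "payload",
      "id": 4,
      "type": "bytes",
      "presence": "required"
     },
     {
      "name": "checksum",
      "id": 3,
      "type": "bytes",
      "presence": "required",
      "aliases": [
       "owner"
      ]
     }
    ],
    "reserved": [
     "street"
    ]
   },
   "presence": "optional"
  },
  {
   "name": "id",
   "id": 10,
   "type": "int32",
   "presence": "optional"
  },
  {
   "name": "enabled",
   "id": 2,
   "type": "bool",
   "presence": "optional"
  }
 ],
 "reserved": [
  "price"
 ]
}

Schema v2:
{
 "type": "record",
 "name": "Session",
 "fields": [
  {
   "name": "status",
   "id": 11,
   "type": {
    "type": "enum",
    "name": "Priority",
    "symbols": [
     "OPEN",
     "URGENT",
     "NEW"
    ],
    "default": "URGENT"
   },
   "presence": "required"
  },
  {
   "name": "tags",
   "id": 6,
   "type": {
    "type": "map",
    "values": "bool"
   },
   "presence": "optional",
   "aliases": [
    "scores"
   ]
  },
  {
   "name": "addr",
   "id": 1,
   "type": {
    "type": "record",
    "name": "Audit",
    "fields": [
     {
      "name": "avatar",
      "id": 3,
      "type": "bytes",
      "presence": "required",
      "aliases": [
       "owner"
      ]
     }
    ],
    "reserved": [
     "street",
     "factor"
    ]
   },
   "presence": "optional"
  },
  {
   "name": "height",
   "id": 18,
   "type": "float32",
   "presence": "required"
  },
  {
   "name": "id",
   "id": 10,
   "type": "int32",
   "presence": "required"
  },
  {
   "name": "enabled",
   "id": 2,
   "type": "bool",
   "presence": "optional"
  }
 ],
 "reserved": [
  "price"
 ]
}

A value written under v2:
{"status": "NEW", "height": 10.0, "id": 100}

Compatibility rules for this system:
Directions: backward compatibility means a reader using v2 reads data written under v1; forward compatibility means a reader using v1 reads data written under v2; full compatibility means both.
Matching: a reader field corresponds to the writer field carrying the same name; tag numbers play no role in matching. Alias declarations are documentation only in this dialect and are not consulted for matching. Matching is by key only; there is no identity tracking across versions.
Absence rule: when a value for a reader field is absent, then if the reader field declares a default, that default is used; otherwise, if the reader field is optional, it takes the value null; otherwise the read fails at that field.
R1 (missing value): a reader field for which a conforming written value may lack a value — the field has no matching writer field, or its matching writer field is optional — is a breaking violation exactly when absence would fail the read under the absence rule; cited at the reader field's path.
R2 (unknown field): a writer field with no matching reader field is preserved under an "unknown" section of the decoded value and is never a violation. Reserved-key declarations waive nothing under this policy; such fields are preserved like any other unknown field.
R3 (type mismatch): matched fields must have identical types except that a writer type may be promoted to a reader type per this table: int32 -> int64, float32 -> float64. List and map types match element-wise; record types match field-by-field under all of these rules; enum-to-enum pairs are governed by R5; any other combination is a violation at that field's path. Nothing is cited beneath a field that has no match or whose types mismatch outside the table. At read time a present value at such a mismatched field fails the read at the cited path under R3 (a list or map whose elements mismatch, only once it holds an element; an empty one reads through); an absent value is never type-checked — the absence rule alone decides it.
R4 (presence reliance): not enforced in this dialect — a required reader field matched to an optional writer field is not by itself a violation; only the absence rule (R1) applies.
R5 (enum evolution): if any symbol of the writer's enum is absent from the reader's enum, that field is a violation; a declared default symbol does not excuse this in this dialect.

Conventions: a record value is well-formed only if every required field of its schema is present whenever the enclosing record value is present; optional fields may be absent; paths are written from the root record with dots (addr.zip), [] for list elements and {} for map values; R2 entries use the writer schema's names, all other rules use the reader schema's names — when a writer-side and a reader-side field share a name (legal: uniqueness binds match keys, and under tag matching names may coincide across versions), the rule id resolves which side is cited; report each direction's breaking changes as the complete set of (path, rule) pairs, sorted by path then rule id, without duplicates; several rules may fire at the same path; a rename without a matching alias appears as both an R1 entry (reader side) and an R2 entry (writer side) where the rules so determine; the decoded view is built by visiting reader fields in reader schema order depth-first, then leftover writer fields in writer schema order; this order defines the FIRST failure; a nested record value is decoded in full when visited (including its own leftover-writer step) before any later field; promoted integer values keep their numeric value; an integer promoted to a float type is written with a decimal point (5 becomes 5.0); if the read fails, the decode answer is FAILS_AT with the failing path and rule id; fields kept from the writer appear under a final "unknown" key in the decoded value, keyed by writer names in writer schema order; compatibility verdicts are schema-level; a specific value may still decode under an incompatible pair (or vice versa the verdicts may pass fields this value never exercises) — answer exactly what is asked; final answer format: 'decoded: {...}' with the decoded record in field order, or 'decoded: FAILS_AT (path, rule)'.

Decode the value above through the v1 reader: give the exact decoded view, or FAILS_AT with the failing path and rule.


in Session below, arrows point writer -> reader
decode walk for Session under reader schema v1:
  status := "NEW"
  scores := null (missing; optional => null)
  addr := null (missing; optional => null)
  id := 100
  enabled := null (missing; optional => null)
  writer height: kept under "unknown"
  => decoded: {"status": "NEW", "scores": null, "addr": null, "id": 100, "enabled": null, "unknown": {"height": 10.0}}
remaining Session differences; none change what is asked:
  field id in record Session: optional changed to required -> a verdict-level change on Session — the shown value reads the same
  renamed field checksum to avatar in record Audit -> a verdict-level change on Session — the shown value reads the same
  field status in record Session: optional changed to required -> a verdict-level change on Session — the shown value reads the same
  removed field payload from record Audit -> a verdict-level change on Session — the shown value reads the same
  renamed field scores to tags in record Session (alias scores declared on the renamed field) -> fires no rule on Session under this dialect and leaves the result unchanged

decoded: {"status": "NEW", "scores": null, "addr": null, "id": 100, "enabled": null, "unknown": {"height": 10.0}}


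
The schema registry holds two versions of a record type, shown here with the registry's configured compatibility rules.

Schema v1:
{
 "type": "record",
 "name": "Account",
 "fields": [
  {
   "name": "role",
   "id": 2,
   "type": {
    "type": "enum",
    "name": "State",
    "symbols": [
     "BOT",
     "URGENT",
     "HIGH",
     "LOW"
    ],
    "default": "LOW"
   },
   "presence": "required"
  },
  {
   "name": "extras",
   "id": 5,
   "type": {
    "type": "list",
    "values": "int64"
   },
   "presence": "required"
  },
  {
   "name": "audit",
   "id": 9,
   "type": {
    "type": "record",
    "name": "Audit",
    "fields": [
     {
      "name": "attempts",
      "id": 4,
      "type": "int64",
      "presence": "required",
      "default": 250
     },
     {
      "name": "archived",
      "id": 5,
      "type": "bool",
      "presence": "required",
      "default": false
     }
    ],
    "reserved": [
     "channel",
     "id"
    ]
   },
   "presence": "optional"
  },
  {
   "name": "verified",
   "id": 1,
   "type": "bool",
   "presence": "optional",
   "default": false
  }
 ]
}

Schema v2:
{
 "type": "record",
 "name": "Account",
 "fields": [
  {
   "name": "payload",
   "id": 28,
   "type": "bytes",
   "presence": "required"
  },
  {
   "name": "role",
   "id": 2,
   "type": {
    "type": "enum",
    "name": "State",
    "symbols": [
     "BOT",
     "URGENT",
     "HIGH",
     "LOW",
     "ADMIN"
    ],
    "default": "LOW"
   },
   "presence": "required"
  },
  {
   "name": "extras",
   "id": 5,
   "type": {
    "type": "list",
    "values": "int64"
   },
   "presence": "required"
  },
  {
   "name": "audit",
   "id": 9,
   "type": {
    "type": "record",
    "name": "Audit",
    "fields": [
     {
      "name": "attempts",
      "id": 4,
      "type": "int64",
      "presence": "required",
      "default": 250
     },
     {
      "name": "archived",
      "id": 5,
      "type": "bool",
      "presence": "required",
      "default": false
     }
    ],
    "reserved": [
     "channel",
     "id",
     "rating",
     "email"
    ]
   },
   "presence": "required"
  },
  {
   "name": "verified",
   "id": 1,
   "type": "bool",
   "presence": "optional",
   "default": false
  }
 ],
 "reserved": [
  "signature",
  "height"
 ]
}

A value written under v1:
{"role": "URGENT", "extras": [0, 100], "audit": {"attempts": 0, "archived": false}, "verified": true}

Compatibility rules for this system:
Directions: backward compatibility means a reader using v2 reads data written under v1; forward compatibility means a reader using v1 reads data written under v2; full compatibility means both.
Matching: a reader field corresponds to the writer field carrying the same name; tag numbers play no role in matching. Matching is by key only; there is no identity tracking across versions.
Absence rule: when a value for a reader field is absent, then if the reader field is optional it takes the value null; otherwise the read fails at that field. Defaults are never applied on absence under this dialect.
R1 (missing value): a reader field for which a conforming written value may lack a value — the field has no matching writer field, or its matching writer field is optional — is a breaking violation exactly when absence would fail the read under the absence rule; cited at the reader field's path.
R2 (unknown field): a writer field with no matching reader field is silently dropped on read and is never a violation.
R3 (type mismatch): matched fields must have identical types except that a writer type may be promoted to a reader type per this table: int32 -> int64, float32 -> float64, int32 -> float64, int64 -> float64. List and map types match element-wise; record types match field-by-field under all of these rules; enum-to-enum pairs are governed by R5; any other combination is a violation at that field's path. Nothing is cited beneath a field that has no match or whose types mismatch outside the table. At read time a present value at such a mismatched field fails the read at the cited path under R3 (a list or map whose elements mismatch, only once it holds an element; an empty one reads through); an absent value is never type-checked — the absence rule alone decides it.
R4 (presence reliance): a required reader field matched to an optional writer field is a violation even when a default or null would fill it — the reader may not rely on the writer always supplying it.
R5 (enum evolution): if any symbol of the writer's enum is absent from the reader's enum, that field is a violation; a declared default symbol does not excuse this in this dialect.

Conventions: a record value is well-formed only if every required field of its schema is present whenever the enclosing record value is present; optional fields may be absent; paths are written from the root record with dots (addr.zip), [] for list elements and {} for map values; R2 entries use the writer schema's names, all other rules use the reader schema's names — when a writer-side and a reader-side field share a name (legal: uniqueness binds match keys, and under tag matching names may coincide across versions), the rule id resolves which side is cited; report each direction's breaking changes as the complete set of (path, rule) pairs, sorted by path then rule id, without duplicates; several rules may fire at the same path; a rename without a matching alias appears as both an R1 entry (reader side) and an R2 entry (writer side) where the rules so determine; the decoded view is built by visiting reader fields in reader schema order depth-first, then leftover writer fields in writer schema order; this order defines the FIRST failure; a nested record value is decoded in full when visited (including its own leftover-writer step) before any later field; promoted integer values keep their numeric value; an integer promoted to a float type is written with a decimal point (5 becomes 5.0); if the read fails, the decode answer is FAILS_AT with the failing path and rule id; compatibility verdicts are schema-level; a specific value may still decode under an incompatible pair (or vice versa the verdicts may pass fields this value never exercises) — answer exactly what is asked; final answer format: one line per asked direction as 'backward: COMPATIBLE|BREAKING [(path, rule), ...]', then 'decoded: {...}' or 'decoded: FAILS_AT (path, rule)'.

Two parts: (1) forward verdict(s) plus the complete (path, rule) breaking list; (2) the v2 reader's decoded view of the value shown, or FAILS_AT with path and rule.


each type pair in Account: writer, then reader
forward for Account (reader v1, writer v2):
  role: paired with writer role (State -> State; writer required)
  extras: paired with writer extras (list<int64> -> list<int64>; writer required)
  audit: paired with writer audit (Audit -> Audit; writer required)
  verified: paired with writer verified (bool -> bool; writer optional)
  leftover writer field: payload
  audit.attempts: paired with writer audit.attempts (int64 -> int64; writer required)
  audit.archived: paired with writer audit.archived (bool -> bool; writer required)
  violation R5 at role
  => forward: BREAKING (1)
migrating the Account value to v2:
  read fails at payload under R1 (no fill)
  => FAILS_AT (payload, R1)
diffs on Account not affecting the asked answer:
  field audit in record Account: optional changed to required -> matters only for Account's backward compatibility — outside the asked direction

forward: BREAKING [(role, R5)]; decoded: FAILS_AT (payload, R1)


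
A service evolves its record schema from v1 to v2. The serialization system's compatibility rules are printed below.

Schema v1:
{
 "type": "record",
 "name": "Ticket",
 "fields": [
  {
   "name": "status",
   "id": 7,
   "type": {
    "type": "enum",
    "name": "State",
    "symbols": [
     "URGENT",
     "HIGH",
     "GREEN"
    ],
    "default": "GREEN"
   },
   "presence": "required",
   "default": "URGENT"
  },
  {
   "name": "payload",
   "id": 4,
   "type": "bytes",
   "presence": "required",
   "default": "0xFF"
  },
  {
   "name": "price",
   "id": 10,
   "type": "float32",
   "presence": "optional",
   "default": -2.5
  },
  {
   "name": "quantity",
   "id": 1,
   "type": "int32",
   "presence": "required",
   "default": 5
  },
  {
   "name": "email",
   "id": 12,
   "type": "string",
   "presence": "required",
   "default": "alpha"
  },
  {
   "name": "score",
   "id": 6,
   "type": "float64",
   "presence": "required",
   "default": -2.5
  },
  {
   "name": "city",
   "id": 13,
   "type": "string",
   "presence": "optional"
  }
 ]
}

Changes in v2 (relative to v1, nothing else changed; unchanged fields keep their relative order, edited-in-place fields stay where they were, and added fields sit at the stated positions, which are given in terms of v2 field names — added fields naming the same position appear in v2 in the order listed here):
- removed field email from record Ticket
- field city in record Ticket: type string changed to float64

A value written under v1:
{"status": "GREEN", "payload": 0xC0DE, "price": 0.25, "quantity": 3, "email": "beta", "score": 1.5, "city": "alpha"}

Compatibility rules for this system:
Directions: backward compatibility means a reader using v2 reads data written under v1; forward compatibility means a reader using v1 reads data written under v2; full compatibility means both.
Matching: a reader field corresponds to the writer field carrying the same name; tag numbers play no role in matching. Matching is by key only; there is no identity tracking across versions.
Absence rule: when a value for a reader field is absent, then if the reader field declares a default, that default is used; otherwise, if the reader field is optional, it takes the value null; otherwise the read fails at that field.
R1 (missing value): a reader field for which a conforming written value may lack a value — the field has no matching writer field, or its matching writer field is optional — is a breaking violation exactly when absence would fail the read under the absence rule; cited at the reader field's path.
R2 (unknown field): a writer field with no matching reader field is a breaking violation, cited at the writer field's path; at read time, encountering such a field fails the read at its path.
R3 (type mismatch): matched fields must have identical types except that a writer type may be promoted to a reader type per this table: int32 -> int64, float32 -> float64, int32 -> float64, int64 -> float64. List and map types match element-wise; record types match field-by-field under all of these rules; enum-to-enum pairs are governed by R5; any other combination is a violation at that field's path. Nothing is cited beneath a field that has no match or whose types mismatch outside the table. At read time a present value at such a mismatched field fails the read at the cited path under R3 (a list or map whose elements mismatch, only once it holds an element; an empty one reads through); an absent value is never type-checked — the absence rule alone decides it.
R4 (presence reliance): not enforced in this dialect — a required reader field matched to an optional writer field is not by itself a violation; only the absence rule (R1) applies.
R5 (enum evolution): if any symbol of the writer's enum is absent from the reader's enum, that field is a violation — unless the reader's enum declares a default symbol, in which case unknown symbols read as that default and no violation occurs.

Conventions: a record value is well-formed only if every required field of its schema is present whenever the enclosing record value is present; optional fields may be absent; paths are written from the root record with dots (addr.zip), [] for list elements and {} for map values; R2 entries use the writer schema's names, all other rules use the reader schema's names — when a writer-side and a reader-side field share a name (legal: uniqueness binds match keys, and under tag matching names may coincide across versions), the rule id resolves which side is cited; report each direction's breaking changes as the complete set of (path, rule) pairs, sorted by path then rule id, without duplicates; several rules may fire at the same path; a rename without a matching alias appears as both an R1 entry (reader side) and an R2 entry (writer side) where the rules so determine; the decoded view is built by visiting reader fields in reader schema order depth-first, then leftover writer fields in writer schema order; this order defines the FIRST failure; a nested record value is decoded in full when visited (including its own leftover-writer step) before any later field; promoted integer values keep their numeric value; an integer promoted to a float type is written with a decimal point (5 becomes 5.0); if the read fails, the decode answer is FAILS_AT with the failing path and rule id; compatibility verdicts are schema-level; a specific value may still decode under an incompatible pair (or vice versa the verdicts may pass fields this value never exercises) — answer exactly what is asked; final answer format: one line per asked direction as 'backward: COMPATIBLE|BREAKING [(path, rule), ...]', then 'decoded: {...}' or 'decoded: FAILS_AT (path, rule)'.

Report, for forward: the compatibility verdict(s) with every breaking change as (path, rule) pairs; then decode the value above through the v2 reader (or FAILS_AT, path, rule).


forward: BREAKING [(city, R3)]; decoded: FAILS_AT (city, R3)

arrows below run writer -> reader for Ticket
forward for Ticket (reader v1, writer v2):
  State -> State, writer required: status aligns to status
  bytes -> bytes, writer required: payload aligns to payload
  float32 -> float32, writer optional: price aligns to price
  int32 -> int32, writer required: quantity aligns to quantity
  email: no writer-side match
  float64 -> float64, writer required: score aligns to score
  float64 -> string, writer optional: city aligns to city
  rule R3 violated at city
  => forward: BREAKING (1)
migrating the Ticket value to v2:
  status := "GREEN"
  payload := 0xC0DE
  price := 0.25
  quantity := 3
  score := 1.5
  read fails at city under R3
  => FAILS_AT (city, R3)
the rest of the Ticket diff is inert for this question:
  removed field email from record Ticket -> fires only in the backward direction of Ticket, which is not asked here
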